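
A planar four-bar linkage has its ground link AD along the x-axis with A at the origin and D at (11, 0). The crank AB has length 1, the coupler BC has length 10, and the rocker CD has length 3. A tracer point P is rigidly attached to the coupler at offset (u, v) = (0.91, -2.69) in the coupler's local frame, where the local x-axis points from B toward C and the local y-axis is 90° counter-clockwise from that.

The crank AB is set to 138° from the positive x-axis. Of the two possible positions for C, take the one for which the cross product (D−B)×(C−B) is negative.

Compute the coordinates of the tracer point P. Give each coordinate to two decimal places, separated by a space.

A=(0,0), D=(11.00,0)
B = A + 1.00·(cos138°, sin138°) = (-0.7431, 0.6691)
|BD| = 11.7622
circle(B,10.00) ∩ circle(D,3.00): a=9.7494, h=2.2246
  candidates: C₊=(9.1170,2.3355) cross=26.166; C₋=(8.8639,-2.1065) cross=-26.166
  mode - wants cross < 0 → take C=(8.8639,-2.1065) (cross=-26.166)
ex = (C−B)/|BC| = (0.9607,-0.2776); ey = (0.2776,0.9607)
P = B + 0.91·ex + -2.69·ey = (-0.6155,-2.1678)

-0.62 -2.17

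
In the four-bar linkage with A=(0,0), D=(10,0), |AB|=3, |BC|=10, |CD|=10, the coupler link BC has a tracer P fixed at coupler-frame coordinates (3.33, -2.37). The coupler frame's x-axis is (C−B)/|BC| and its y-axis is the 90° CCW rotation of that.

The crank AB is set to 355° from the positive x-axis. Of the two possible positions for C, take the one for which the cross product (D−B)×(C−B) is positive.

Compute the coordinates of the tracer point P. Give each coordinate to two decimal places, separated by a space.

A=(0,0), D=(10.00,0)
B = A + 3.00·(cos355°, sin355°) = (2.9886, -0.2615)
|BD| = 7.0163
circle(B,10.00) ∩ circle(D,10.00): a=3.5081, h=9.3644
  candidates: C₊=(6.1453,9.2272) cross=65.704; C₋=(6.8433,-9.4887) cross=-65.704
  mode + wants cross > 0 → take C=(6.1453,9.2272) (cross=65.704)
ex = (C−B)/|BC| = (0.3157,0.9489); ey = (-0.9489,0.3157)
P = B + 3.33·ex + -2.37·ey = (6.2886,2.1501)

6.29 2.15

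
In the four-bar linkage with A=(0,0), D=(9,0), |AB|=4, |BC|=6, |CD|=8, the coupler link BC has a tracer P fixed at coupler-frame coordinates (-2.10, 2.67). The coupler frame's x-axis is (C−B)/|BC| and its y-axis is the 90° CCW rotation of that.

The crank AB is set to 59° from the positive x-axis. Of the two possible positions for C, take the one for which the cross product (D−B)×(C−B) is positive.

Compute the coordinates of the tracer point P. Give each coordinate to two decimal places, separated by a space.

A=(0,0), D=(9.00,0)
B = A + 4.00·(cos59°, sin59°) = (2.0602, 3.4287)
|BD| = 7.7406
circle(B,6.00) ∩ circle(D,8.00): a=2.0617, h=5.6347
  candidates: C₊=(6.4044,7.5672) cross=43.616; C₋=(1.4127,-2.5363) cross=-43.616
  mode + wants cross > 0 → take C=(6.4044,7.5672) (cross=43.616)
ex = (C−B)/|BC| = (0.7240,0.6898); ey = (-0.6898,0.7240)
P = B + -2.10·ex + 2.67·ey = (-1.3020,3.9134)

-1.30 3.91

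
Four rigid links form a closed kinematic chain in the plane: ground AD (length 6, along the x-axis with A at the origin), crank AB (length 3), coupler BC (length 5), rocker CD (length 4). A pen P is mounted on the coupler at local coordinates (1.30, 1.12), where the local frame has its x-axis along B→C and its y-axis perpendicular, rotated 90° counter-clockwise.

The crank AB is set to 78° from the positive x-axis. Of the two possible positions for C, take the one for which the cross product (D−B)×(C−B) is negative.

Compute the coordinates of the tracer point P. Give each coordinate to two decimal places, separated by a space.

2.13 2.12

A=(0,0), D=(6.00,0)
B = A + 3.00·(cos78°, sin78°) = (0.6237, 2.9344)
|BD| = 6.1250
circle(B,5.00) ∩ circle(D,4.00): a=3.7972, h=3.2529
  candidates: C₊=(5.5152,3.9705) cross=19.924; C₋=(2.3983,-1.7401) cross=-19.924
  mode - wants cross < 0 → take C=(2.3983,-1.7401) (cross=-19.924)
ex = (C−B)/|BC| = (0.3549,-0.9349); ey = (0.9349,0.3549)
P = B + 1.30·ex + 1.12·ey = (2.1322,2.1166)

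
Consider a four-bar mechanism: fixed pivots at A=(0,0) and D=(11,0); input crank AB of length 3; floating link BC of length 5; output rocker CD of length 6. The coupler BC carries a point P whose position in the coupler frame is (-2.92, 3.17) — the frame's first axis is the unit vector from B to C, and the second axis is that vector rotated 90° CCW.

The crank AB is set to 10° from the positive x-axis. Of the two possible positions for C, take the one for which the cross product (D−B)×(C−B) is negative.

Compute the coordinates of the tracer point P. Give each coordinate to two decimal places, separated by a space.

A=(0,0), D=(11.00,0)
B = A + 3.00·(cos10°, sin10°) = (2.9544, 0.5209)
|BD| = 8.0624
circle(B,5.00) ∩ circle(D,6.00): a=3.3490, h=3.7127
  candidates: C₊=(6.5364,4.0095) cross=29.933; C₋=(6.0566,-3.4004) cross=-29.933
  mode - wants cross < 0 → take C=(6.0566,-3.4004) (cross=-29.933)
ex = (C−B)/|BC| = (0.6204,-0.7843); ey = (0.7843,0.6204)
P = B + -2.92·ex + 3.17·ey = (3.6289,4.7778)

3.63 4.78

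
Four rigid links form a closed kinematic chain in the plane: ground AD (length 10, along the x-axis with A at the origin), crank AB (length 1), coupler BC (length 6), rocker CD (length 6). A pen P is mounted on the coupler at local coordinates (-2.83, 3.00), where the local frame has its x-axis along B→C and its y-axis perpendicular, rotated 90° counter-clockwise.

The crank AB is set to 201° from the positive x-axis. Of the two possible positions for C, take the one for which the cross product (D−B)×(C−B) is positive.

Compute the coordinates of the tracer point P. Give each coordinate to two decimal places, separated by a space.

A=(0,0), D=(10.00,0)
B = A + 1.00·(cos201°, sin201°) = (-0.9336, -0.3584)
|BD| = 10.9395
circle(B,6.00) ∩ circle(D,6.00): a=5.4697, h=2.4662
  candidates: C₊=(4.4524,2.2857) cross=26.979; C₋=(4.6140,-2.6441) cross=-26.979
  mode + wants cross > 0 → take C=(4.4524,2.2857) (cross=26.979)
ex = (C−B)/|BC| = (0.8977,0.4407); ey = (-0.4407,0.8977)
P = B + -2.83·ex + 3.00·ey = (-4.7960,1.0875)

-4.80 1.09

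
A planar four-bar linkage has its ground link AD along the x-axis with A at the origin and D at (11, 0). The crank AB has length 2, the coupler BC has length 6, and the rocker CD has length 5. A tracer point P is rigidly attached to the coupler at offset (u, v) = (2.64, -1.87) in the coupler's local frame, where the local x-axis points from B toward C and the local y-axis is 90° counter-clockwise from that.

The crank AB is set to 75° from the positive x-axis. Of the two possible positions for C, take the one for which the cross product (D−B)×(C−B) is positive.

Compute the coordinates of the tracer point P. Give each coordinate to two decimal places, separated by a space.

3.24 0.18

A=(0,0), D=(11.00,0)
B = A + 2.00·(cos75°, sin75°) = (0.5176, 1.9319)
|BD| = 10.6589
circle(B,6.00) ∩ circle(D,5.00): a=5.8454, h=1.3531
  candidates: C₊=(6.5115,2.2030) cross=14.422; C₋=(6.0210,-0.4582) cross=-14.422
  mode + wants cross > 0 → take C=(6.5115,2.2030) (cross=14.422)
ex = (C−B)/|BC| = (0.9990,0.0452); ey = (-0.0452,0.9990)
P = B + 2.64·ex + -1.87·ey = (3.2395,0.1831)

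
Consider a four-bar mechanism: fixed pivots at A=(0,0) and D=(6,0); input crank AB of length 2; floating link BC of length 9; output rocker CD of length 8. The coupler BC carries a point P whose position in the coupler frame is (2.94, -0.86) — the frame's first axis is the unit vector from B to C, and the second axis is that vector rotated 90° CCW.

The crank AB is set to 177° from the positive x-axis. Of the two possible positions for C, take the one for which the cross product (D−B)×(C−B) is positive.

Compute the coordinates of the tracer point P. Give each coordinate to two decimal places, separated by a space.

0.39 2.02

A=(0,0), D=(6.00,0)
B = A + 2.00·(cos177°, sin177°) = (-1.9973, 0.1047)
|BD| = 7.9979
circle(B,9.00) ∩ circle(D,8.00): a=5.0617, h=7.4417
  candidates: C₊=(3.1614,7.4795) cross=59.518; C₋=(2.9667,-7.4026) cross=-59.518
  mode + wants cross > 0 → take C=(3.1614,7.4795) (cross=59.518)
ex = (C−B)/|BC| = (0.5732,0.8194); ey = (-0.8194,0.5732)
P = B + 2.94·ex + -0.86·ey = (0.3926,2.0208)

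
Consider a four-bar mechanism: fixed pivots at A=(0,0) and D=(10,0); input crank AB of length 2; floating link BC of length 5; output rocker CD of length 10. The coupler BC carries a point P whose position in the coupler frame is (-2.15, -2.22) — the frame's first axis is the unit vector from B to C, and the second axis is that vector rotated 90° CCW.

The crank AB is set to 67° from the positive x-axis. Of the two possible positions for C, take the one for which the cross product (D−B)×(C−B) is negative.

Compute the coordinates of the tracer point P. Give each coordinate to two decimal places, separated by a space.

A=(0,0), D=(10.00,0)
B = A + 2.00·(cos67°, sin67°) = (0.7815, 1.8410)
|BD| = 9.4006
circle(B,5.00) ∩ circle(D,10.00): a=0.7112, h=4.9492
  candidates: C₊=(2.4481,6.5551) cross=46.525; C₋=(0.5096,-3.1516) cross=-46.525
  mode - wants cross < 0 → take C=(0.5096,-3.1516) (cross=-46.525)
ex = (C−B)/|BC| = (-0.0544,-0.9985); ey = (0.9985,-0.0544)
P = B + -2.15·ex + -2.22·ey = (-1.3184,4.1085)

-1.32 4.11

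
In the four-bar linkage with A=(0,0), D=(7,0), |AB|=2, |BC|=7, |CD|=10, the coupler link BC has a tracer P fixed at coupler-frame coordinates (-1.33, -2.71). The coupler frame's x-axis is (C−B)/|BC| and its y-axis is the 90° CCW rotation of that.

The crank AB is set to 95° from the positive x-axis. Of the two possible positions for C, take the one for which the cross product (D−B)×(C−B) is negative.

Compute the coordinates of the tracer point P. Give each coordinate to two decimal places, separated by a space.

A=(0,0), D=(7.00,0)
B = A + 2.00·(cos95°, sin95°) = (-0.1743, 1.9924)
|BD| = 7.4458
circle(B,7.00) ∩ circle(D,10.00): a=0.2982, h=6.9936
  candidates: C₊=(1.9844,8.6512) cross=52.073; C₋=(-1.7584,-4.8260) cross=-52.073
  mode - wants cross < 0 → take C=(-1.7584,-4.8260) (cross=-52.073)
ex = (C−B)/|BC| = (-0.2263,-0.9741); ey = (0.9741,-0.2263)
P = B + -1.33·ex + -2.71·ey = (-2.5130,3.9012)

-2.51 3.90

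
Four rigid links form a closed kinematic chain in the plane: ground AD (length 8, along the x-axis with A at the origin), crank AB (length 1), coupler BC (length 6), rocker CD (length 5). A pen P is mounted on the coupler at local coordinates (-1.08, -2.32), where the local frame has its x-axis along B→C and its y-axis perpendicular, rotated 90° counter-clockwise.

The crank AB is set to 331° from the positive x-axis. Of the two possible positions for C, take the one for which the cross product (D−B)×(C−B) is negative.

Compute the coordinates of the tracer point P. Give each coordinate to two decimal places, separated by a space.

A=(0,0), D=(8.00,0)
B = A + 1.00·(cos331°, sin331°) = (0.8746, -0.4848)
|BD| = 7.1419
circle(B,6.00) ∩ circle(D,5.00): a=4.3410, h=4.1419
  candidates: C₊=(4.9245,3.9422) cross=29.581; C₋=(5.4868,-4.3225) cross=-29.581
  mode - wants cross < 0 → take C=(5.4868,-4.3225) (cross=-29.581)
ex = (C−B)/|BC| = (0.7687,-0.6396); ey = (0.6396,0.7687)
P = B + -1.08·ex + -2.32·ey = (-1.4395,-1.5774)

-1.44 -1.58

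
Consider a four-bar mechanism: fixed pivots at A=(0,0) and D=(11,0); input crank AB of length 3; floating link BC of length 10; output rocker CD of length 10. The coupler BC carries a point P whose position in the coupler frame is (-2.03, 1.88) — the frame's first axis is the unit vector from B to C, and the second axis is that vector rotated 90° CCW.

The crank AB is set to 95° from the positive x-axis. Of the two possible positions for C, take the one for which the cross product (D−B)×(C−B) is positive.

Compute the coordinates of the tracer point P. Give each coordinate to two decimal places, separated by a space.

A=(0,0), D=(11.00,0)
B = A + 3.00·(cos95°, sin95°) = (-0.2615, 2.9886)
|BD| = 11.6513
circle(B,10.00) ∩ circle(D,10.00): a=5.8256, h=8.1278
  candidates: C₊=(7.4541,9.3502) cross=94.700; C₋=(3.2845,-6.3616) cross=-94.700
  mode + wants cross > 0 → take C=(7.4541,9.3502) (cross=94.700)
ex = (C−B)/|BC| = (0.7716,0.6362); ey = (-0.6362,0.7716)
P = B + -2.03·ex + 1.88·ey = (-3.0237,3.1477)

-3.02 3.15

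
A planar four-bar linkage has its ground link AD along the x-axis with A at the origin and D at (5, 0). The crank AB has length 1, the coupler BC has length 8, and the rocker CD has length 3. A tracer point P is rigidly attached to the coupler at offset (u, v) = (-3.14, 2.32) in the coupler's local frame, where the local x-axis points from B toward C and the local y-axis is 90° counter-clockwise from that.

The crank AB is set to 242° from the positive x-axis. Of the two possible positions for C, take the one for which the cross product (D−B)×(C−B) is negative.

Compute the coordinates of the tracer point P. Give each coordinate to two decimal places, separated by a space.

A=(0,0), D=(5.00,0)
B = A + 1.00·(cos242°, sin242°) = (-0.4695, -0.8829)
|BD| = 5.5403
circle(B,8.00) ∩ circle(D,3.00): a=7.7338, h=2.0466
  candidates: C₊=(6.8393,2.3700) cross=11.339; C₋=(7.4916,-1.6709) cross=-11.339
  mode - wants cross < 0 → take C=(7.4916,-1.6709) (cross=-11.339)
ex = (C−B)/|BC| = (0.9951,-0.0985); ey = (0.0985,0.9951)
P = B + -3.14·ex + 2.32·ey = (-3.3657,1.7350)

-3.37 1.74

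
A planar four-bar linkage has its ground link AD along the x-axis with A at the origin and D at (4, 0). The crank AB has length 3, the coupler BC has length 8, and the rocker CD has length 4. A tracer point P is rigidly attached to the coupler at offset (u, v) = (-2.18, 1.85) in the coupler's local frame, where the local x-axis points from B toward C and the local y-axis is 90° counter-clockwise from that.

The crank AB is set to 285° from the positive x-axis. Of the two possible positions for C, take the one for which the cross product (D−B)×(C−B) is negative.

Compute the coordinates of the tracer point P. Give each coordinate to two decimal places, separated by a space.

-2.00 -2.21

A=(0,0), D=(4.00,0)
B = A + 3.00·(cos285°, sin285°) = (0.7765, -2.8978)
|BD| = 4.3346
circle(B,8.00) ∩ circle(D,4.00): a=7.7042, h=2.1554
  candidates: C₊=(5.0650,3.8556) cross=9.343; C₋=(7.9469,0.6498) cross=-9.343
  mode - wants cross < 0 → take C=(7.9469,0.6498) (cross=-9.343)
ex = (C−B)/|BC| = (0.8963,0.4434); ey = (-0.4434,0.8963)
P = B + -2.18·ex + 1.85·ey = (-1.9979,-2.2063)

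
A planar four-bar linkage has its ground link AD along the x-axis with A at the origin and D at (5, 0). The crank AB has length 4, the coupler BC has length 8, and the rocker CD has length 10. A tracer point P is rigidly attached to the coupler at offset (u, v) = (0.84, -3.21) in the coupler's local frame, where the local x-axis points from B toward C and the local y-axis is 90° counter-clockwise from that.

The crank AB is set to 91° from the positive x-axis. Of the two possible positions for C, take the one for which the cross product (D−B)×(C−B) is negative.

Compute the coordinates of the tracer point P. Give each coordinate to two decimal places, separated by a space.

A=(0,0), D=(5.00,0)
B = A + 4.00·(cos91°, sin91°) = (-0.0698, 3.9994)
|BD| = 6.4574
circle(B,8.00) ∩ circle(D,10.00): a=0.4412, h=7.9878
  candidates: C₊=(5.2238,9.9975) cross=51.581; C₋=(-4.6707,-2.5452) cross=-51.581
  mode - wants cross < 0 → take C=(-4.6707,-2.5452) (cross=-51.581)
ex = (C−B)/|BC| = (-0.5751,-0.8181); ey = (0.8181,-0.5751)
P = B + 0.84·ex + -3.21·ey = (-3.1789,5.1583)

-3.18 5.16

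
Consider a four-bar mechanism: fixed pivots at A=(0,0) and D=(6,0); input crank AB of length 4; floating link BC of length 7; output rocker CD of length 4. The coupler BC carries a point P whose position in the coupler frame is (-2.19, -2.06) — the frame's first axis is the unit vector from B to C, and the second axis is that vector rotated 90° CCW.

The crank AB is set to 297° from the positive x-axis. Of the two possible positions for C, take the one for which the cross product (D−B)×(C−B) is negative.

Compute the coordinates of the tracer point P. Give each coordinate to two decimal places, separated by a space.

A=(0,0), D=(6.00,0)
B = A + 4.00·(cos297°, sin297°) = (1.8160, -3.5640)
|BD| = 5.4962
circle(B,7.00) ∩ circle(D,4.00): a=5.7502, h=3.9919
  candidates: C₊=(3.6048,3.2036) cross=21.941; C₋=(8.7819,-2.8742) cross=-21.941
  mode - wants cross < 0 → take C=(8.7819,-2.8742) (cross=-21.941)
ex = (C−B)/|BC| = (0.9951,0.0985); ey = (-0.0985,0.9951)
P = B + -2.19·ex + -2.06·ey = (-0.1604,-5.8298)

-0.16 -5.83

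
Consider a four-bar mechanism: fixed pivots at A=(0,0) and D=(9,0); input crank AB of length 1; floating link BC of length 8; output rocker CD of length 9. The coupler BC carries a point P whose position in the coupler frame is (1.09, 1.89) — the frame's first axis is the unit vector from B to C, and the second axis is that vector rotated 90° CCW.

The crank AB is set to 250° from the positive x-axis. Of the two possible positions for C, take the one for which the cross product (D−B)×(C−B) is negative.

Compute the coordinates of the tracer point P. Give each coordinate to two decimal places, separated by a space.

1.83 -0.79

A=(0,0), D=(9.00,0)
B = A + 1.00·(cos250°, sin250°) = (-0.3420, -0.9397)
|BD| = 9.3892
circle(B,8.00) ∩ circle(D,9.00): a=3.7893, h=7.0457
  candidates: C₊=(2.7231,6.4498) cross=66.153; C₋=(4.1334,-7.5707) cross=-66.153
  mode - wants cross < 0 → take C=(4.1334,-7.5707) (cross=-66.153)
ex = (C−B)/|BC| = (0.5594,-0.8289); ey = (0.8289,0.5594)
P = B + 1.09·ex + 1.89·ey = (1.8343,-0.7859)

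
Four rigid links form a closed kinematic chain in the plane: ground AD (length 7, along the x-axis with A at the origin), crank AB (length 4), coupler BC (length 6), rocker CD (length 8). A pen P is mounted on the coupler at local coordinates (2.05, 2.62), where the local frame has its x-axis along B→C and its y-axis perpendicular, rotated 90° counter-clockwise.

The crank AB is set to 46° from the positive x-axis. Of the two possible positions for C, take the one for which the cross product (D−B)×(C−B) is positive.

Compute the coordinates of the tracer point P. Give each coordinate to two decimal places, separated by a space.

A=(0,0), D=(7.00,0)
B = A + 4.00·(cos46°, sin46°) = (2.7786, 2.8774)
|BD| = 5.1087
circle(B,6.00) ∩ circle(D,8.00): a=-0.1860, h=5.9971
  candidates: C₊=(6.0026,7.9376) cross=30.638; C₋=(-0.7528,-1.9733) cross=-30.638
  mode + wants cross > 0 → take C=(6.0026,7.9376) (cross=30.638)
ex = (C−B)/|BC| = (0.5373,0.8434); ey = (-0.8434,0.5373)
P = B + 2.05·ex + 2.62·ey = (1.6705,6.0141)

1.67 6.01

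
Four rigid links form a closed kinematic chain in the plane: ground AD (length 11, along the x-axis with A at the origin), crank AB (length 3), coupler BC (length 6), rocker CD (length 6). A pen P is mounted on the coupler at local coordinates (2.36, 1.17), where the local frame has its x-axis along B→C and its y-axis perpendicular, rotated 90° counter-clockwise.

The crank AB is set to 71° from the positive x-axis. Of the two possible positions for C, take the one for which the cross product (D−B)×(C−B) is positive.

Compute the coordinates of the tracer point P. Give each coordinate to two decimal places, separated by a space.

2.98 4.54

A=(0,0), D=(11.00,0)
B = A + 3.00·(cos71°, sin71°) = (0.9767, 2.8366)
|BD| = 10.4169
circle(B,6.00) ∩ circle(D,6.00): a=5.2085, h=2.9786
  candidates: C₊=(6.7994,4.2843) cross=31.028; C₋=(5.1773,-1.4477) cross=-31.028
  mode + wants cross > 0 → take C=(6.7994,4.2843) (cross=31.028)
ex = (C−B)/|BC| = (0.9705,0.2413); ey = (-0.2413,0.9705)
P = B + 2.36·ex + 1.17·ey = (2.9847,4.5414)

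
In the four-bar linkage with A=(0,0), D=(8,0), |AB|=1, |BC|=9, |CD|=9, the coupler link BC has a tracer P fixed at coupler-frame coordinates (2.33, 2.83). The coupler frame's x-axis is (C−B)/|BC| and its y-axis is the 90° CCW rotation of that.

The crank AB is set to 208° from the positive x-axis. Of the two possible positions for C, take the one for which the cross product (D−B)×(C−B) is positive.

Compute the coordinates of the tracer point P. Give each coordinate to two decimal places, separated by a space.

A=(0,0), D=(8.00,0)
B = A + 1.00·(cos208°, sin208°) = (-0.8829, -0.4695)
|BD| = 8.8953
circle(B,9.00) ∩ circle(D,9.00): a=4.4477, h=7.8242
  candidates: C₊=(3.1456,7.5786) cross=69.599; C₋=(3.9715,-8.0480) cross=-69.599
  mode + wants cross > 0 → take C=(3.1456,7.5786) (cross=69.599)
ex = (C−B)/|BC| = (0.4476,0.8942); ey = (-0.8942,0.4476)
P = B + 2.33·ex + 2.83·ey = (-2.3707,2.8808)

-2.37 2.88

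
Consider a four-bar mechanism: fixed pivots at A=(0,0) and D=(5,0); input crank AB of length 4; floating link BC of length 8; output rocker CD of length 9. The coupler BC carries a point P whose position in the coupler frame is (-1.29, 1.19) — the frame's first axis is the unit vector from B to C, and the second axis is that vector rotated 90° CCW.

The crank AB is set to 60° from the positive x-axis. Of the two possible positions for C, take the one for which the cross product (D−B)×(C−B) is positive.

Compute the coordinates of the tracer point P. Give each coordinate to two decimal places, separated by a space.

A=(0,0), D=(5.00,0)
B = A + 4.00·(cos60°, sin60°) = (2.0000, 3.4641)
|BD| = 4.5826
circle(B,8.00) ∩ circle(D,9.00): a=0.4364, h=7.9881
  candidates: C₊=(8.3241,8.3636) cross=36.606; C₋=(-3.7527,-2.0952) cross=-36.606
  mode + wants cross > 0 → take C=(8.3241,8.3636) (cross=36.606)
ex = (C−B)/|BC| = (0.7905,0.6124); ey = (-0.6124,0.7905)
P = B + -1.29·ex + 1.19·ey = (0.2514,3.6148)

0.25 3.61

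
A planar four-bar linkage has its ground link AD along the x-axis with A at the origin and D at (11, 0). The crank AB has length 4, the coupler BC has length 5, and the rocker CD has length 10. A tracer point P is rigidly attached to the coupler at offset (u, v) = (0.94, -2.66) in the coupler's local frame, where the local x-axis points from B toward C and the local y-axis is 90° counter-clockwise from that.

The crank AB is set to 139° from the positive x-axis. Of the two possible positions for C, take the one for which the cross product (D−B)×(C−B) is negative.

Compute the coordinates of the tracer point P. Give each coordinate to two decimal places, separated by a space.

-3.84 -0.07

A=(0,0), D=(11.00,0)
B = A + 4.00·(cos139°, sin139°) = (-3.0188, 2.6242)
|BD| = 14.2623
circle(B,5.00) ∩ circle(D,10.00): a=4.5019, h=2.1756
  candidates: C₊=(1.8065,3.9343) cross=31.029; C₋=(1.0059,-0.3425) cross=-31.029
  mode - wants cross < 0 → take C=(1.0059,-0.3425) (cross=-31.029)
ex = (C−B)/|BC| = (0.8049,-0.5934); ey = (0.5934,0.8049)
P = B + 0.94·ex + -2.66·ey = (-3.8405,-0.0747)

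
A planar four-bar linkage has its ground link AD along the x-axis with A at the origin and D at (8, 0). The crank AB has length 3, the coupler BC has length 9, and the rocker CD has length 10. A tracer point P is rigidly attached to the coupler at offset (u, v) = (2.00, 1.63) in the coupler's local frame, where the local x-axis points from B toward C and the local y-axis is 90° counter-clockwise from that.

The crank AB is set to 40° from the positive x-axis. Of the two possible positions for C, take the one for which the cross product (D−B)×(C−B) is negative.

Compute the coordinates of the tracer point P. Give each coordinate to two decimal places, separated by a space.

A=(0,0), D=(8.00,0)
B = A + 3.00·(cos40°, sin40°) = (2.2981, 1.9284)
|BD| = 6.0191
circle(B,9.00) ∩ circle(D,10.00): a=1.4313, h=8.8855
  candidates: C₊=(6.5006,9.8870) cross=53.483; C₋=(0.8073,-6.9473) cross=-53.483
  mode - wants cross < 0 → take C=(0.8073,-6.9473) (cross=-53.483)
ex = (C−B)/|BC| = (-0.1656,-0.9862); ey = (0.9862,-0.1656)
P = B + 2.00·ex + 1.63·ey = (3.5743,-0.3140)

3.57 -0.31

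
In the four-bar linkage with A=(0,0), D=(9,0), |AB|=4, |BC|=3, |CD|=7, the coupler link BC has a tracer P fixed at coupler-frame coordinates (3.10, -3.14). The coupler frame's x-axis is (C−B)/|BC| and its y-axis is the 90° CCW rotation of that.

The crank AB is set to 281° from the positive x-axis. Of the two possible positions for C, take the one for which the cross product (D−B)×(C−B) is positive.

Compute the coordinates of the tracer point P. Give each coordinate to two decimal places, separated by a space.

4.96 -2.57

A=(0,0), D=(9.00,0)
B = A + 4.00·(cos281°, sin281°) = (0.7632, -3.9265)
|BD| = 9.1248
circle(B,3.00) ∩ circle(D,7.00): a=2.3706, h=1.8386
  candidates: C₊=(2.1119,-1.2468) cross=16.777; C₋=(3.6943,-4.5661) cross=-16.777
  mode + wants cross > 0 → take C=(2.1119,-1.2468) (cross=16.777)
ex = (C−B)/|BC| = (0.4496,0.8932); ey = (-0.8932,0.4496)
P = B + 3.10·ex + -3.14·ey = (4.9617,-2.5691)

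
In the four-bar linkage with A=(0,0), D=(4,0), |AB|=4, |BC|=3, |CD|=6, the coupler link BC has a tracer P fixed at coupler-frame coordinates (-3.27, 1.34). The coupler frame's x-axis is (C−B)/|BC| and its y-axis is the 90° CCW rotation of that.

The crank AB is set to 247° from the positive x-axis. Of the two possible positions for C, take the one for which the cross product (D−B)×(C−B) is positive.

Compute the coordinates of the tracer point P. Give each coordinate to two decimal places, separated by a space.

A=(0,0), D=(4.00,0)
B = A + 4.00·(cos247°, sin247°) = (-1.5629, -3.6820)
|BD| = 6.6711
circle(B,3.00) ∩ circle(D,6.00): a=1.3119, h=2.6980
  candidates: C₊=(-1.9581,-0.7082) cross=17.998; C₋=(1.0201,-5.2077) cross=-17.998
  mode + wants cross > 0 → take C=(-1.9581,-0.7082) (cross=17.998)
ex = (C−B)/|BC| = (-0.1317,0.9913); ey = (-0.9913,-0.1317)
P = B + -3.27·ex + 1.34·ey = (-2.4605,-7.1000)

-2.46 -7.10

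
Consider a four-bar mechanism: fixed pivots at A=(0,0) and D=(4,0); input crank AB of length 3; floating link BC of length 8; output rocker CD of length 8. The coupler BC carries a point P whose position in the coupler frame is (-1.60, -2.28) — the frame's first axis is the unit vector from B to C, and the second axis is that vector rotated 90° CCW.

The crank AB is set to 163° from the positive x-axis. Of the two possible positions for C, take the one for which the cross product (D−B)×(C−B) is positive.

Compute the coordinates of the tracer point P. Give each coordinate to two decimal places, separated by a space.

A=(0,0), D=(4.00,0)
B = A + 3.00·(cos163°, sin163°) = (-2.8689, 0.8771)
|BD| = 6.9247
circle(B,8.00) ∩ circle(D,8.00): a=3.4623, h=7.2119
  candidates: C₊=(1.4790,7.5924) cross=49.940; C₋=(-0.3480,-6.7153) cross=-49.940
  mode + wants cross > 0 → take C=(1.4790,7.5924) (cross=49.940)
ex = (C−B)/|BC| = (0.5435,0.8394); ey = (-0.8394,0.5435)
P = B + -1.60·ex + -2.28·ey = (-1.8246,-1.7051)

-1.82 -1.71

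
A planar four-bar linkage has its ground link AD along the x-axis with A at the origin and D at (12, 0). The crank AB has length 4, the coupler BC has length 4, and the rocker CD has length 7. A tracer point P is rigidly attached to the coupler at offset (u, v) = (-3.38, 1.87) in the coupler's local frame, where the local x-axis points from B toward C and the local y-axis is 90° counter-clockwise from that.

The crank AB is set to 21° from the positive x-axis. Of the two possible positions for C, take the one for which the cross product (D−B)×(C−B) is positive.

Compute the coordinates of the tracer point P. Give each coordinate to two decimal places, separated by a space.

0.05 0.28

A=(0,0), D=(12.00,0)
B = A + 4.00·(cos21°, sin21°) = (3.7343, 1.4335)
|BD| = 8.3891
circle(B,4.00) ∩ circle(D,7.00): a=2.2277, h=3.3223
  candidates: C₊=(6.4969,4.3262) cross=27.871; C₋=(5.3616,-2.2206) cross=-27.871
  mode + wants cross > 0 → take C=(6.4969,4.3262) (cross=27.871)
ex = (C−B)/|BC| = (0.6907,0.7232); ey = (-0.7232,0.6907)
P = B + -3.38·ex + 1.87·ey = (0.0476,0.2806)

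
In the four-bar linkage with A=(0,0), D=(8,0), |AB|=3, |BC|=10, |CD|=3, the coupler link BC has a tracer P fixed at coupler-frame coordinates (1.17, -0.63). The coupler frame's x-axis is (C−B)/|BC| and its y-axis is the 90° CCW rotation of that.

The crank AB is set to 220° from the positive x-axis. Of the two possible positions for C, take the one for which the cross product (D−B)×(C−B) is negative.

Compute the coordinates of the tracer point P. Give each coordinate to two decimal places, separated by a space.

-1.20 -2.68

A=(0,0), D=(8.00,0)
B = A + 3.00·(cos220°, sin220°) = (-2.2981, -1.9284)
|BD| = 10.4771
circle(B,10.00) ∩ circle(D,3.00): a=9.5814, h=2.8631
  candidates: C₊=(6.5926,2.6494) cross=29.998; C₋=(7.6465,-2.9791) cross=-29.998
  mode - wants cross < 0 → take C=(7.6465,-2.9791) (cross=-29.998)
ex = (C−B)/|BC| = (0.9945,-0.1051); ey = (0.1051,0.9945)
P = B + 1.17·ex + -0.63·ey = (-1.2008,-2.6778)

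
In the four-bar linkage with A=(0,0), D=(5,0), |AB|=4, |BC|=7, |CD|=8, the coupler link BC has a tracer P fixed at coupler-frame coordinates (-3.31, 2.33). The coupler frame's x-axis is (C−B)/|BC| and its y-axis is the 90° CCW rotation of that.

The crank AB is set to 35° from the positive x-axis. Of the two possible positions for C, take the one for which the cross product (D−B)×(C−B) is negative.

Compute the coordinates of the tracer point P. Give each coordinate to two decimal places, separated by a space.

7.29 1.74

A=(0,0), D=(5.00,0)
B = A + 4.00·(cos35°, sin35°) = (3.2766, 2.2943)
|BD| = 2.8695
circle(B,7.00) ∩ circle(D,8.00): a=-1.1790, h=6.9000
  candidates: C₊=(8.0855,7.3811) cross=19.799; C₋=(-2.9484,-0.9071) cross=-19.799
  mode - wants cross < 0 → take C=(-2.9484,-0.9071) (cross=-19.799)
ex = (C−B)/|BC| = (-0.8893,-0.4573); ey = (0.4573,-0.8893)
P = B + -3.31·ex + 2.33·ey = (7.2858,1.7361)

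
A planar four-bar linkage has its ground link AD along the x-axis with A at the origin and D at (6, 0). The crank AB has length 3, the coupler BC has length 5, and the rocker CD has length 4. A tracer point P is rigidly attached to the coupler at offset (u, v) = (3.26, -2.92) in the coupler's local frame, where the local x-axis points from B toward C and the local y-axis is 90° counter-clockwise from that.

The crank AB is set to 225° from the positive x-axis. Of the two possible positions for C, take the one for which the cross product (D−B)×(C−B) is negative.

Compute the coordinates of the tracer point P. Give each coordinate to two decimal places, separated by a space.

A=(0,0), D=(6.00,0)
B = A + 3.00·(cos225°, sin225°) = (-2.1213, -2.1213)
|BD| = 8.3938
circle(B,5.00) ∩ circle(D,4.00): a=4.7330, h=1.6120
  candidates: C₊=(2.0506,0.6345) cross=13.531; C₋=(2.8654,-2.4849) cross=-13.531
  mode - wants cross < 0 → take C=(2.8654,-2.4849) (cross=-13.531)
ex = (C−B)/|BC| = (0.9974,-0.0727); ey = (0.0727,0.9974)
P = B + 3.26·ex + -2.92·ey = (0.9177,-5.2706)

0.92 -5.27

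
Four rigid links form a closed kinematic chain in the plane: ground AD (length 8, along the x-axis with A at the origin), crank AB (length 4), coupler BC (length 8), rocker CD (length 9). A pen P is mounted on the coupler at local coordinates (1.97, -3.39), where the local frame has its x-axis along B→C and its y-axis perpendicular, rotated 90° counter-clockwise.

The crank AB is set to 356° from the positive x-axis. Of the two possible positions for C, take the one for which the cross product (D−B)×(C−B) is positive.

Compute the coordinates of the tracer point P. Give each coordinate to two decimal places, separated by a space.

7.21 1.96

A=(0,0), D=(8.00,0)
B = A + 4.00·(cos356°, sin356°) = (3.9903, -0.2790)
|BD| = 4.0194
circle(B,8.00) ∩ circle(D,9.00): a=-0.1050, h=7.9993
  candidates: C₊=(3.3302,7.6937) cross=32.153; C₋=(4.4408,-8.2663) cross=-32.153
  mode + wants cross > 0 → take C=(3.3302,7.6937) (cross=32.153)
ex = (C−B)/|BC| = (-0.0825,0.9966); ey = (-0.9966,-0.0825)
P = B + 1.97·ex + -3.39·ey = (7.2062,1.9640)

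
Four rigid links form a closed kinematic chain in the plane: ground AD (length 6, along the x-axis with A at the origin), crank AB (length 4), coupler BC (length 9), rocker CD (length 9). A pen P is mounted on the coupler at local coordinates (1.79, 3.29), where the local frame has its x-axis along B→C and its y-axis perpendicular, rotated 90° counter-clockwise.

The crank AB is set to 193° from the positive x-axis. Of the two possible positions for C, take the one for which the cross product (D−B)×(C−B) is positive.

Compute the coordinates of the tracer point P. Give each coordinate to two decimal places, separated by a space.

A=(0,0), D=(6.00,0)
B = A + 4.00·(cos193°, sin193°) = (-3.8975, -0.8998)
|BD| = 9.9383
circle(B,9.00) ∩ circle(D,9.00): a=4.9691, h=7.5038
  candidates: C₊=(0.3719,7.0231) cross=74.575; C₋=(1.7307,-7.9229) cross=-74.575
  mode + wants cross > 0 → take C=(0.3719,7.0231) (cross=74.575)
ex = (C−B)/|BC| = (0.4744,0.8803); ey = (-0.8803,0.4744)
P = B + 1.79·ex + 3.29·ey = (-5.9446,2.2367)

-5.94 2.24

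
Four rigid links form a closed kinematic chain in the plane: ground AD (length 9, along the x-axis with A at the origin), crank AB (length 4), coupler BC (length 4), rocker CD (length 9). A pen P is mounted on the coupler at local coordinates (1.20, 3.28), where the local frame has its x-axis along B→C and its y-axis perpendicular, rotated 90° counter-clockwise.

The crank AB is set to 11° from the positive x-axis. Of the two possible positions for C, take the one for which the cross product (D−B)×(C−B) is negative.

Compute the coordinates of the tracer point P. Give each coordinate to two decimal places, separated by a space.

A=(0,0), D=(9.00,0)
B = A + 4.00·(cos11°, sin11°) = (3.9265, 0.7632)
|BD| = 5.1306
circle(B,4.00) ∩ circle(D,9.00): a=-3.7693, h=1.3389
  candidates: C₊=(0.3983,2.6479) cross=6.869; C₋=(-0.0000,0.0000) cross=-6.869
  mode - wants cross < 0 → take C=(-0.0000,0.0000) (cross=-6.869)
ex = (C−B)/|BC| = (-0.9816,-0.1908); ey = (0.1908,-0.9816)
P = B + 1.20·ex + 3.28·ey = (3.3744,-2.6855)

3.37 -2.69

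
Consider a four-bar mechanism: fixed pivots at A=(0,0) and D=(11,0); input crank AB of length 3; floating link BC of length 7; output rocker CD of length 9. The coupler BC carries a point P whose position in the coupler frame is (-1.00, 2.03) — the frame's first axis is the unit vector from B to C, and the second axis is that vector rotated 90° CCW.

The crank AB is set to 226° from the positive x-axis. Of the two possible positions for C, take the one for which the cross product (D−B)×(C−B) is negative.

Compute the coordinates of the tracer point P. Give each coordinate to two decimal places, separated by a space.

A=(0,0), D=(11.00,0)
B = A + 3.00·(cos226°, sin226°) = (-2.0840, -2.1580)
|BD| = 13.2607
circle(B,7.00) ∩ circle(D,9.00): a=5.4238, h=4.4252
  candidates: C₊=(2.5474,3.0908) cross=58.681; C₋=(3.9877,-5.6416) cross=-58.681
  mode - wants cross < 0 → take C=(3.9877,-5.6416) (cross=-58.681)
ex = (C−B)/|BC| = (0.8674,-0.4976); ey = (0.4976,0.8674)
P = B + -1.00·ex + 2.03·ey = (-1.9411,0.1004)

-1.94 0.10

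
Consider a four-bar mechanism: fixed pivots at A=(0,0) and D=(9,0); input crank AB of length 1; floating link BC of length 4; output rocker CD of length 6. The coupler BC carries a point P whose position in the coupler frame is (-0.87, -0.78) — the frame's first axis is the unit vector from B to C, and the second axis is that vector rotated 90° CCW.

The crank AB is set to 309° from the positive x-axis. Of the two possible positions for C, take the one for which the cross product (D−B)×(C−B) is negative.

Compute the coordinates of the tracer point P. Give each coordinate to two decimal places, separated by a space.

-0.53 -0.90

A=(0,0), D=(9.00,0)
B = A + 1.00·(cos309°, sin309°) = (0.6293, -0.7771)
|BD| = 8.4067
circle(B,4.00) ∩ circle(D,6.00): a=3.0138, h=2.6300
  candidates: C₊=(3.3871,2.1202) cross=22.110; C₋=(3.8734,-3.1173) cross=-22.110
  mode - wants cross < 0 → take C=(3.8734,-3.1173) (cross=-22.110)
ex = (C−B)/|BC| = (0.8110,-0.5850); ey = (0.5850,0.8110)
P = B + -0.87·ex + -0.78·ey = (-0.5326,-0.9008)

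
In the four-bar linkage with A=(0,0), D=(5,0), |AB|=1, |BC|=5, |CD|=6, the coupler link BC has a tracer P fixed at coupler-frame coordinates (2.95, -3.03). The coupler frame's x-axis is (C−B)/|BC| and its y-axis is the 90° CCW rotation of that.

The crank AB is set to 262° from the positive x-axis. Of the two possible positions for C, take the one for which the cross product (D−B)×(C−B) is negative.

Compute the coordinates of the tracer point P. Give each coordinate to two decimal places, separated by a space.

A=(0,0), D=(5.00,0)
B = A + 1.00·(cos262°, sin262°) = (-0.1392, -0.9903)
|BD| = 5.2337
circle(B,5.00) ∩ circle(D,6.00): a=1.5660, h=4.7484
  candidates: C₊=(0.5001,3.9687) cross=24.852; C₋=(2.2970,-5.3566) cross=-24.852
  mode - wants cross < 0 → take C=(2.2970,-5.3566) (cross=-24.852)
ex = (C−B)/|BC| = (0.4872,-0.8733); ey = (0.8733,0.4872)
P = B + 2.95·ex + -3.03·ey = (-1.3479,-5.0427)

-1.35 -5.04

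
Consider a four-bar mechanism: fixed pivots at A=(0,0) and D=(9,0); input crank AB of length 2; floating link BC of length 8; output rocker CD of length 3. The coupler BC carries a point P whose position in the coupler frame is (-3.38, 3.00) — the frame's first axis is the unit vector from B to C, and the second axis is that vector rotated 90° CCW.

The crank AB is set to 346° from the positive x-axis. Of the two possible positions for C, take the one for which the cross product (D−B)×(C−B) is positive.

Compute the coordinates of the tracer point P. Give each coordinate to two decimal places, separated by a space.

A=(0,0), D=(9.00,0)
B = A + 2.00·(cos346°, sin346°) = (1.9406, -0.4838)
|BD| = 7.0760
circle(B,8.00) ∩ circle(D,3.00): a=7.4244, h=2.9797
  candidates: C₊=(9.1438,2.9965) cross=21.084; C₋=(9.5513,-2.9489) cross=-21.084
  mode + wants cross > 0 → take C=(9.1438,2.9965) (cross=21.084)
ex = (C−B)/|BC| = (0.9004,0.4350); ey = (-0.4350,0.9004)
P = B + -3.38·ex + 3.00·ey = (-2.4079,0.7469)

-2.41 0.75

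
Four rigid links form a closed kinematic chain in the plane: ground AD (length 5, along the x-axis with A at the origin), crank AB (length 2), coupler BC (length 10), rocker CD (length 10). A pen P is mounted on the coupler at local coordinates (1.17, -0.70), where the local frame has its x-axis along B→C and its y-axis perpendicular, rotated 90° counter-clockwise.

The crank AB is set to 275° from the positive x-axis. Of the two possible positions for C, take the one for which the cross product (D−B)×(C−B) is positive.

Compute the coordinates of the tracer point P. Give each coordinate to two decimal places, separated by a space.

0.72 -0.74

A=(0,0), D=(5.00,0)
B = A + 2.00·(cos275°, sin275°) = (0.1743, -1.9924)
|BD| = 5.2208
circle(B,10.00) ∩ circle(D,10.00): a=2.6104, h=9.6533
  candidates: C₊=(-1.0968,7.9265) cross=50.398; C₋=(6.2711,-9.9189) cross=-50.398
  mode + wants cross > 0 → take C=(-1.0968,7.9265) (cross=50.398)
ex = (C−B)/|BC| = (-0.1271,0.9919); ey = (-0.9919,-0.1271)
P = B + 1.17·ex + -0.70·ey = (0.7199,-0.7429)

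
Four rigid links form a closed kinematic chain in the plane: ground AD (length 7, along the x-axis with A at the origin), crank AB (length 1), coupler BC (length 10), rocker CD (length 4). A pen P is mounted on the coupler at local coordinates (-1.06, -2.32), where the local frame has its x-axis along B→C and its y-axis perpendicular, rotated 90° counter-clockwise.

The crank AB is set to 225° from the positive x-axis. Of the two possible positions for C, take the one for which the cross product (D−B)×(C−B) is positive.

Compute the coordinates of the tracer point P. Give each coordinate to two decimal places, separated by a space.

-0.60 -3.26

A=(0,0), D=(7.00,0)
B = A + 1.00·(cos225°, sin225°) = (-0.7071, -0.7071)
|BD| = 7.7395
circle(B,10.00) ∩ circle(D,4.00): a=9.2965, h=3.6845
  candidates: C₊=(8.2138,3.8114) cross=28.516; C₋=(8.8871,-3.5269) cross=-28.516
  mode + wants cross > 0 → take C=(8.2138,3.8114) (cross=28.516)
ex = (C−B)/|BC| = (0.8921,0.4518); ey = (-0.4518,0.8921)
P = B + -1.06·ex + -2.32·ey = (-0.6044,-3.2557)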